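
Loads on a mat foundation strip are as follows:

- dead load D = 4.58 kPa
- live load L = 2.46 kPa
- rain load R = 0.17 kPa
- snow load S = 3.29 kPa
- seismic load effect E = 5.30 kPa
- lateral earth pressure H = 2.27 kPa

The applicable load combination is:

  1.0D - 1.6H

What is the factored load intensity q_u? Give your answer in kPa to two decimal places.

0.95 kPa

1.0(4.58) - 1.6(2.27) = 4.58 - 3.63 = 0.95
q_u = 0.95 kPa.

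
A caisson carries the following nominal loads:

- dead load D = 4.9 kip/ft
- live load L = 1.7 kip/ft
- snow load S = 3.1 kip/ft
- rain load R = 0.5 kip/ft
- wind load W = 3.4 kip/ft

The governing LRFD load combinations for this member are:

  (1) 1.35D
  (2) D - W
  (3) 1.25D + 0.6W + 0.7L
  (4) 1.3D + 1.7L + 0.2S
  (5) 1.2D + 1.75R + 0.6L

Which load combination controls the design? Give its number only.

(1) 1.35(4.9) = 6.6
(2) 1.0(4.9) - 1.0(3.4) = 4.9 - 3.4 = 1.5
(3) 1.25(4.9) + 0.6(3.4) + 0.7(1.7) = 9.4
(4) 1.3(4.9) + 1.7(1.7) + 0.2(3.1) = 6.4 + 2.9 + 0.6 = 9.9
(5) 1.2(4.9) + 1.75(0.5) + 0.6(1.7) = 5.9 + 0.9 + 1.0 = 7.8
The largest value is 9.9 kip/ft from combination 4.

Combination 4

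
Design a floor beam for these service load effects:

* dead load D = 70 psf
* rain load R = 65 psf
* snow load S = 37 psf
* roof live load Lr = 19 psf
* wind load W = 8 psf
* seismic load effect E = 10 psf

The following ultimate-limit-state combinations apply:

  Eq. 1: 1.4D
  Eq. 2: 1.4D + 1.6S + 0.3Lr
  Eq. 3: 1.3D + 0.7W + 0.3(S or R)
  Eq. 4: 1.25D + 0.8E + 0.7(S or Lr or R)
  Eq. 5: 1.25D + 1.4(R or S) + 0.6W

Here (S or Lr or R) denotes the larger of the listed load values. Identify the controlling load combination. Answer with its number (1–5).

(S or R) → R = 65 psf; (S or Lr or R) → R = 65 psf; (R or S) → R = 65 psf.
Eq. 1: 1.4(70) = 98.00
Eq. 2: 1.4(70) + 1.6(37) + 0.3(19) = 98.00 + 59.20 + 5.70 = 162.90
Eq. 3: 1.3(70) + 0.7(8) + 0.3(65) = 91.00 + 5.60 + 19.50 = 116.10
Eq. 4: 1.25(70) + 0.8(10) + 0.7(65) = 87.50 + 8.00 + 45.50 = 141.00
Eq. 5: 1.25(70) + 1.4(65) + 0.6(8) = 87.50 + 91.00 + 4.80 = 183.30
The largest value is 183.30 psf from combination 5.

Combination 5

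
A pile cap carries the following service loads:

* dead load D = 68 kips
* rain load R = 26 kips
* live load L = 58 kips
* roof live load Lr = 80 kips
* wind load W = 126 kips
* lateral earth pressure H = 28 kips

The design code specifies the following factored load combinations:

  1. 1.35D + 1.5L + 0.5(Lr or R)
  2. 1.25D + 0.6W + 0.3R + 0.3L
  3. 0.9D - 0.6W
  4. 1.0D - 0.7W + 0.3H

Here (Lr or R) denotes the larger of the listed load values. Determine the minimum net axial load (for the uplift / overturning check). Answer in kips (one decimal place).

(Lr or R) → Lr = 80 kips.
1. 1.35(68) + 1.5(58) + 0.5(80) = 218.8
2. 1.25(68) + 0.6(126) + 0.3(26) + 0.3(58) = 185.8
3. 0.9(68) - 0.6(126) = -14.4
4. 1.0(68) - 0.7(126) + 0.3(28) = -11.8
Combination 3 gives the minimum: -14.4 kips.

-14.4 kips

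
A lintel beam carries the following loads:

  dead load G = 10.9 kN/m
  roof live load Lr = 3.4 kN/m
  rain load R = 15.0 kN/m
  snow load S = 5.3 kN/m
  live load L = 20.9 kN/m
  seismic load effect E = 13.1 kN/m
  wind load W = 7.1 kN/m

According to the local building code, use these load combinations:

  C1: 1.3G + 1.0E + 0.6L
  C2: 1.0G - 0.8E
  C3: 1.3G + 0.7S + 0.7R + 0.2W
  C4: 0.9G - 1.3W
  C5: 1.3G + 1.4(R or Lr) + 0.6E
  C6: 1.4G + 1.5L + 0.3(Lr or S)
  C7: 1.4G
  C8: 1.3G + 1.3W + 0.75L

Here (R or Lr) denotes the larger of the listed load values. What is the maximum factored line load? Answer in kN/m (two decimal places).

48.20 kN/m

(R or Lr) → R = 15.0 kN/m; (Lr or S) → S = 5.3 kN/m.
C1: 1.3(10.9) + 1.0(13.1) + 0.6(20.9) = 14.17 + 13.10 + 12.54 = 39.81
C2: 1.0(10.9) - 0.8(13.1) = 10.90 - 10.48 = 0.42
C3: 1.3(10.9) + 0.7(5.3) + 0.7(15.0) + 0.2(7.1) = 14.17 + 3.71 + 10.50 + 1.42 = 29.80
C4: 0.9(10.9) - 1.3(7.1) = 9.81 - 9.23 = 0.58
C5: 1.3(10.9) + 1.4(15.0) + 0.6(13.1) = 14.17 + 21.00 + 7.86 = 43.03
C6: 1.4(10.9) + 1.5(20.9) + 0.3(5.3) = 15.26 + 31.35 + 1.59 = 48.20
C7: 1.4(10.9) = 15.26
C8: 1.3(10.9) + 1.3(7.1) + 0.75(20.9) = 14.17 + 9.23 + 15.68 = 39.08
Combination 6 governs: w_u = 48.20 kN/m.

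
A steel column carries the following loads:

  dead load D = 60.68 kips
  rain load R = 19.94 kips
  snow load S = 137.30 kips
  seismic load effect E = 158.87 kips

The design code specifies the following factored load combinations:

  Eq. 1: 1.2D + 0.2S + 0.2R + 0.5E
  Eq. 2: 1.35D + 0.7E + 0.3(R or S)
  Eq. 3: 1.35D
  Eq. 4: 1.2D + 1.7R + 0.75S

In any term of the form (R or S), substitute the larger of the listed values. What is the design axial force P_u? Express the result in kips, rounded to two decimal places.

(R or S) → S = 137.30 kips.
Eq. 1: 1.2(60.68) + 0.2(137.30) + 0.2(19.94) + 0.5(158.87) = 183.70
Eq. 2: 1.35(60.68) + 0.7(158.87) + 0.3(137.30) = 81.92 + 111.21 + 41.19 = 234.32
Eq. 3: 1.35(60.68) = 81.92
Eq. 4: 1.2(60.68) + 1.7(19.94) + 0.75(137.30) = 209.69
The controlling combination is 2, giving 234.32 kips.

234.32 kips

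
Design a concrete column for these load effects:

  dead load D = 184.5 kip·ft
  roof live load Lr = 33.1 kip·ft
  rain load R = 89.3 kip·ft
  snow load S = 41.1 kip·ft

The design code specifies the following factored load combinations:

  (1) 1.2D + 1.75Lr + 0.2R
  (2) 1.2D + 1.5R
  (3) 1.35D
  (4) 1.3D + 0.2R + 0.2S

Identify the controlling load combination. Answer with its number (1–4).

Combination 2

(1) 1.2(184.5) + 1.75(33.1) + 0.2(89.3) = 221.40 + 57.93 + 17.86 = 297.19
(2) 1.2(184.5) + 1.5(89.3) = 221.40 + 133.95 = 355.35
(3) 1.35(184.5) = 249.08
(4) 1.3(184.5) + 0.2(89.3) + 0.2(41.1) = 239.85 + 17.86 + 8.22 = 265.93
The largest value is 355.35 kip·ft from combination 2.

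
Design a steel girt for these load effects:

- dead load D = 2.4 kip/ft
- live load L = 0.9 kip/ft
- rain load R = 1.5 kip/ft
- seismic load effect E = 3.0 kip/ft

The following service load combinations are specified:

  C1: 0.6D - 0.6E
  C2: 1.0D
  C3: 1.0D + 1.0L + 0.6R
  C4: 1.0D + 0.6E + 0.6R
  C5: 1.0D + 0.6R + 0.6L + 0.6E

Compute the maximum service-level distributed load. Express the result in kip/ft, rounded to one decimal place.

5.6 kip/ft

C1: 0.6(2.4) - 0.6(3.0) = 1.4 - 1.8 = -0.4
C2: 1.0(2.4) = 2.4
C3: 1.0(2.4) + 1.0(0.9) + 0.6(1.5) = 2.4 + 0.9 + 0.9 = 4.2
C4: 1.0(2.4) + 0.6(3.0) + 0.6(1.5) = 2.4 + 1.8 + 0.9 = 5.1
C5: 1.0(2.4) + 0.6(1.5) + 0.6(0.9) + 0.6(3.0) = 2.4 + 0.9 + 0.5 + 1.8 = 5.6
The controlling combination is 5, giving 5.6 kip/ft.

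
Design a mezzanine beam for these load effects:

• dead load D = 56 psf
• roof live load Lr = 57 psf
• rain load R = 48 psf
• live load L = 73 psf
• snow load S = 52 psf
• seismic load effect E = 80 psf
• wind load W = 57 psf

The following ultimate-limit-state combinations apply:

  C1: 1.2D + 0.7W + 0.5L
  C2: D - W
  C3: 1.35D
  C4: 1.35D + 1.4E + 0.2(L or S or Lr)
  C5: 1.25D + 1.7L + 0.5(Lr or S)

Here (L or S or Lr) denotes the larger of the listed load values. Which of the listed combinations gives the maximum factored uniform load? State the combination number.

(L or S or Lr) → L = 73 psf; (Lr or S) → Lr = 57 psf.
C1: 1.2(56) + 0.7(57) + 0.5(73) = 143.6
C2: 1.0(56) - 1.0(57) = -1.0
C3: 1.35(56) = 75.6
C4: 1.35(56) + 1.4(80) + 0.2(73) = 202.2
C5: 1.25(56) + 1.7(73) + 0.5(57) = 222.6
The largest value is 222.6 psf from combination 5.

Combination 5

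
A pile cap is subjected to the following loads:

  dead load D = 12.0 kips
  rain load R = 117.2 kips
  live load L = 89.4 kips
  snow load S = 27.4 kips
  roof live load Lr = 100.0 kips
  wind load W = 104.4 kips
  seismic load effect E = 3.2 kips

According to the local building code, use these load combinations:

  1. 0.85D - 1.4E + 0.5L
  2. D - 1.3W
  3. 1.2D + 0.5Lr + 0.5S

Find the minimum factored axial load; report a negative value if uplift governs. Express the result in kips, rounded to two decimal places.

1. 0.85(12.0) - 1.4(3.2) + 0.5(89.4) = 10.20 - 4.48 + 44.70 = 50.42
2. 1.0(12.0) - 1.3(104.4) = 12.00 - 135.72 = -123.72
3. 1.2(12.0) + 0.5(100.0) + 0.5(27.4) = 14.40 + 50.00 + 13.70 = 78.10
Combination 2 gives the minimum: -123.72 kips.

-123.72 kips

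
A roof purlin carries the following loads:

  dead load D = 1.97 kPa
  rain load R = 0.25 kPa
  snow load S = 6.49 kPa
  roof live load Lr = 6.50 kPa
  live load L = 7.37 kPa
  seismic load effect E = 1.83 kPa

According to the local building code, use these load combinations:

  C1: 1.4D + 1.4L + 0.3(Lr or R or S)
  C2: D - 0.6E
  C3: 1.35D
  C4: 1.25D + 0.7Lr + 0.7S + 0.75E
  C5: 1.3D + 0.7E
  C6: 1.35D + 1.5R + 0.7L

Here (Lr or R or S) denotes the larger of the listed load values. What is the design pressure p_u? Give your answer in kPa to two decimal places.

(Lr or R or S) → Lr = 6.50 kPa.
C1: 1.4(1.97) + 1.4(7.37) + 0.3(6.50) = 2.76 + 10.32 + 1.95 = 15.03
C2: 1.0(1.97) - 0.6(1.83) = 1.97 - 1.10 = 0.87
C3: 1.35(1.97) = 2.66
C4: 1.25(1.97) + 0.7(6.50) + 0.7(6.49) + 0.75(1.83) = 12.93
C5: 1.3(1.97) + 0.7(1.83) = 2.56 + 1.28 = 3.84
C6: 1.35(1.97) + 1.5(0.25) + 0.7(7.37) = 8.19
Maximum is from combination 1.

15.03 kPa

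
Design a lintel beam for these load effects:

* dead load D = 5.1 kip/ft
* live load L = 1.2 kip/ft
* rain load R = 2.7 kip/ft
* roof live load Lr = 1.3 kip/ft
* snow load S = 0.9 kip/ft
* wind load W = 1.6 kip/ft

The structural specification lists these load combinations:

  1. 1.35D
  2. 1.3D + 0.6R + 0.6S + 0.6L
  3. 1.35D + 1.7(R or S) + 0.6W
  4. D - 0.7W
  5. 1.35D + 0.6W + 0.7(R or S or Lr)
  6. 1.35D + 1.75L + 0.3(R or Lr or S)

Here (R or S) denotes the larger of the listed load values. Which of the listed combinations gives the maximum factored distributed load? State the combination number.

Combination 3

(R or S) → R = 2.7 kip/ft; (R or S or Lr) → R = 2.7 kip/ft; (R or Lr or S) → R = 2.7 kip/ft.
1. 1.35(5.1) = 6.89
2. 1.3(5.1) + 0.6(2.7) + 0.6(0.9) + 0.6(1.2) = 6.63 + 1.62 + 0.54 + 0.72 = 9.51
3. 1.35(5.1) + 1.7(2.7) + 0.6(1.6) = 6.89 + 4.59 + 0.96 = 12.44
4. 1.0(5.1) - 0.7(1.6) = 5.10 - 1.12 = 3.98
5. 1.35(5.1) + 0.6(1.6) + 0.7(2.7) = 6.89 + 0.96 + 1.89 = 9.74
6. 1.35(5.1) + 1.75(1.2) + 0.3(2.7) = 6.89 + 2.10 + 0.81 = 9.80
The largest value is 12.44 kip/ft from combination 3.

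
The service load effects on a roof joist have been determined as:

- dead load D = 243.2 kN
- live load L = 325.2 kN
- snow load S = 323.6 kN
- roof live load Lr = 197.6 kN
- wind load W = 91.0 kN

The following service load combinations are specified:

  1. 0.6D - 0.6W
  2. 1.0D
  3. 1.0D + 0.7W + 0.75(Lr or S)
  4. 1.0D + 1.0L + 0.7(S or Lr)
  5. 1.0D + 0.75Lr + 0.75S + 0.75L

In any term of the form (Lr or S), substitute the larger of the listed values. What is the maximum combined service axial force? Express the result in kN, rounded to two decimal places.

(Lr or S) → S = 323.6 kN; (S or Lr) → S = 323.6 kN.
1. 0.6(243.2) - 0.6(91.0) = 91.32
2. 1.0(243.2) = 243.20
3. 1.0(243.2) + 0.7(91.0) + 0.75(323.6) = 549.60
4. 1.0(243.2) + 1.0(325.2) + 0.7(323.6) = 794.92
5. 1.0(243.2) + 0.75(197.6) + 0.75(323.6) + 0.75(325.2) = 878.00
The controlling combination is 5, giving 878.00 kN.

878.00 kN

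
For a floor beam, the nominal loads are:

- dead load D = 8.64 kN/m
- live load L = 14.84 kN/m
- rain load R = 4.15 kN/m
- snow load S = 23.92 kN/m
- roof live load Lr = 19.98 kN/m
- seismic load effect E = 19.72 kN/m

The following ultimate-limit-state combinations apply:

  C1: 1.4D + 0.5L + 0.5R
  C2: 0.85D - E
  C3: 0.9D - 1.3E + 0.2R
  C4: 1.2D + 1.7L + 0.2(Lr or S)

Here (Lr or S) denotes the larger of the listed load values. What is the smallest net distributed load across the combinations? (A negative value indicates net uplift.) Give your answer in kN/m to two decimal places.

-17.03 kN/m

(Lr or S) → S = 23.92 kN/m.
C1: 1.4(8.64) + 0.5(14.84) + 0.5(4.15) = 21.59
C2: 0.85(8.64) - 1.0(19.72) = 7.34 - 19.72 = -12.38
C3: 0.9(8.64) - 1.3(19.72) + 0.2(4.15) = 7.78 - 25.64 + 0.83 = -17.03
C4: 1.2(8.64) + 1.7(14.84) + 0.2(23.92) = 10.37 + 25.23 + 4.78 = 40.38
Combination 3 gives the minimum: -17.03 kN/m.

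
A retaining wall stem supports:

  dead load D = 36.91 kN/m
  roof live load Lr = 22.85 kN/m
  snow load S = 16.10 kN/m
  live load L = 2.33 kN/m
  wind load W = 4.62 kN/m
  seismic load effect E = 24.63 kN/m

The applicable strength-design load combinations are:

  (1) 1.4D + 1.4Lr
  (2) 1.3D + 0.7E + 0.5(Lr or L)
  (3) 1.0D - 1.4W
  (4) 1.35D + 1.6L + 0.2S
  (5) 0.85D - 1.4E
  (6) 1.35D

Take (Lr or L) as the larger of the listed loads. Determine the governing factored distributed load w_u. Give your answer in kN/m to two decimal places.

83.66 kN/m

(Lr or L) → Lr = 22.85 kN/m.
(1) 1.4(36.91) + 1.4(22.85) = 83.66
(2) 1.3(36.91) + 0.7(24.63) + 0.5(22.85) = 76.65
(3) 1.0(36.91) - 1.4(4.62) = 30.44
(4) 1.35(36.91) + 1.6(2.33) + 0.2(16.10) = 56.78
(5) 0.85(36.91) - 1.4(24.63) = -3.11
(6) 1.35(36.91) = 49.83
Maximum is from combination 1.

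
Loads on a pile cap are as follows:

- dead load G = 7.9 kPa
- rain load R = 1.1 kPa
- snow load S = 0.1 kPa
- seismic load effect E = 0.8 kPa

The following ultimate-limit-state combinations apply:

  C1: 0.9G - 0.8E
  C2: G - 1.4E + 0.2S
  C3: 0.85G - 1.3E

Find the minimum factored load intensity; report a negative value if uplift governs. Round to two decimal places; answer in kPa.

5.68 kPa

C1: 0.9(7.9) - 0.8(0.8) = 7.11 - 0.64 = 6.47
C2: 1.0(7.9) - 1.4(0.8) + 0.2(0.1) = 7.90 - 1.12 + 0.02 = 6.80
C3: 0.85(7.9) - 1.3(0.8) = 6.72 - 1.04 = 5.68
Combination 3 gives the minimum: 5.68 kPa.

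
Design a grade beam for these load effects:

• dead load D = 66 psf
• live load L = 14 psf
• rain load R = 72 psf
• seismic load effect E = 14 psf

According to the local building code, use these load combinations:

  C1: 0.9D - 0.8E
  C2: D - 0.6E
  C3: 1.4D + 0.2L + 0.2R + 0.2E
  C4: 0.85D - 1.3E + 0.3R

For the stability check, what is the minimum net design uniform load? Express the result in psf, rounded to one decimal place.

48.2 psf

C1: 0.9(66) - 0.8(14) = 59.4 - 11.2 = 48.2
C2: 1.0(66) - 0.6(14) = 66.0 - 8.4 = 57.6
C3: 1.4(66) + 0.2(14) + 0.2(72) + 0.2(14) = 92.4 + 2.8 + 14.4 + 2.8 = 112.4
C4: 0.85(66) - 1.3(14) + 0.3(72) = 56.1 - 18.2 + 21.6 = 59.5
Combination 1 gives the minimum: 48.2 psf.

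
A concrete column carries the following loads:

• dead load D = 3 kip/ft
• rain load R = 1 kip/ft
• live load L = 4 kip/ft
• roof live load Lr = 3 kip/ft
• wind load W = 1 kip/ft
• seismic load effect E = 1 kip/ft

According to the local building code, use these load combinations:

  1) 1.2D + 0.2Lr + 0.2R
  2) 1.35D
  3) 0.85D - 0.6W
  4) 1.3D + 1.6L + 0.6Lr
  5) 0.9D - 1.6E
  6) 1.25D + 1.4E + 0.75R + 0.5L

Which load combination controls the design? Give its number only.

1) 1.2(3) + 0.2(3) + 0.2(1) = 3.6 + 0.6 + 0.2 = 4.4
2) 1.35(3) = 4.1
3) 0.85(3) - 0.6(1) = 2.6 - 0.6 = 2.0
4) 1.3(3) + 1.6(4) + 0.6(3) = 3.9 + 6.4 + 1.8 = 12.1
5) 0.9(3) - 1.6(1) = 2.7 - 1.6 = 1.1
6) 1.25(3) + 1.4(1) + 0.75(1) + 0.5(4) = 7.9
The largest value is 12.1 kip/ft from combination 4.

Combination 4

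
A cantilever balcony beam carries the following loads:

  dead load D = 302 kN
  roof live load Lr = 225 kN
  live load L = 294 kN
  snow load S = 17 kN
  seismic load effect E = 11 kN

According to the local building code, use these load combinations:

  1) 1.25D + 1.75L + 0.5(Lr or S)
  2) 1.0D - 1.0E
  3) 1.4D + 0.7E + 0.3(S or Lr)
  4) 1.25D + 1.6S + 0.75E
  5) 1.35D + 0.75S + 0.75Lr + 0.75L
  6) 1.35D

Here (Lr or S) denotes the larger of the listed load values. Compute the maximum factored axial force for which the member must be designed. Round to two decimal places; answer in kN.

1004.50 kN

(Lr or S) → Lr = 225 kN; (S or Lr) → Lr = 225 kN.
1) 1.25(302) + 1.75(294) + 0.5(225) = 1004.50
2) 1.0(302) - 1.0(11) = 291.00
3) 1.4(302) + 0.7(11) + 0.3(225) = 498.00
4) 1.25(302) + 1.6(17) + 0.75(11) = 412.95
5) 1.35(302) + 0.75(17) + 0.75(225) + 0.75(294) = 809.70
6) 1.35(302) = 407.70
The controlling combination is 1, giving 1004.50 kN.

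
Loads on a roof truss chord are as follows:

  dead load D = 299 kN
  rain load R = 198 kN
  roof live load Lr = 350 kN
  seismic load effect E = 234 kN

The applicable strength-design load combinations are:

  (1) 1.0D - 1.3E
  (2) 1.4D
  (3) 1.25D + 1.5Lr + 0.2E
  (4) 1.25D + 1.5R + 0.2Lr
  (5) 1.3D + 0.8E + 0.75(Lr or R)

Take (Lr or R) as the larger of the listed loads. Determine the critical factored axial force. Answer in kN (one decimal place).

945.6 kN

(Lr or R) → Lr = 350 kN.
(1) 1.0(299) - 1.3(234) = -5.2
(2) 1.4(299) = 418.6
(3) 1.25(299) + 1.5(350) + 0.2(234) = 945.6
(4) 1.25(299) + 1.5(198) + 0.2(350) = 740.8
(5) 1.3(299) + 0.8(234) + 0.75(350) = 838.4
The controlling combination is 3, giving 945.6 kN.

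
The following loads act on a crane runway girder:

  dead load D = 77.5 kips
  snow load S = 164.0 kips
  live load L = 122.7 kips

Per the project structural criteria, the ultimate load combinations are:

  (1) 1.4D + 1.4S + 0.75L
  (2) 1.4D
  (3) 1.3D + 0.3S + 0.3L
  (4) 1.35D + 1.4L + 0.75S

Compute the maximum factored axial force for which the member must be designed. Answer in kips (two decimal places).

(1) 1.4(77.5) + 1.4(164.0) + 0.75(122.7) = 108.50 + 229.60 + 92.03 = 430.13
(2) 1.4(77.5) = 108.50
(3) 1.3(77.5) + 0.3(164.0) + 0.3(122.7) = 100.75 + 49.20 + 36.81 = 186.76
(4) 1.35(77.5) + 1.4(122.7) + 0.75(164.0) = 104.63 + 171.78 + 123.00 = 399.41
Combination 1 governs: P_u = 430.13 kips.

430.13 kips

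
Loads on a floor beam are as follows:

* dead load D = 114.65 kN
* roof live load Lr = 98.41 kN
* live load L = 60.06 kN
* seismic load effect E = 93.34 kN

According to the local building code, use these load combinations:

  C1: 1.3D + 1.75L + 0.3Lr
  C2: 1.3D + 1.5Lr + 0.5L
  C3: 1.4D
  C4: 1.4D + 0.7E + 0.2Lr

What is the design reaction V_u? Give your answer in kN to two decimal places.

C1: 1.3(114.65) + 1.75(60.06) + 0.3(98.41) = 283.67
C2: 1.3(114.65) + 1.5(98.41) + 0.5(60.06) = 326.69
C3: 1.4(114.65) = 160.51
C4: 1.4(114.65) + 0.7(93.34) + 0.2(98.41) = 245.53
Combination 2 governs: V_u = 326.69 kN.

326.69 kN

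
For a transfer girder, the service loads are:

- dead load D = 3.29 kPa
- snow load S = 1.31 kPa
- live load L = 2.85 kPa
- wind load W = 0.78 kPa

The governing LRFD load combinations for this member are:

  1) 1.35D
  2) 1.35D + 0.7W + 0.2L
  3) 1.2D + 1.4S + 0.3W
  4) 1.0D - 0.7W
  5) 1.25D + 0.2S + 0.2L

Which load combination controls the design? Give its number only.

Combination 3

1) 1.35(3.29) = 4.44
2) 1.35(3.29) + 0.7(0.78) + 0.2(2.85) = 4.44 + 0.55 + 0.57 = 5.56
3) 1.2(3.29) + 1.4(1.31) + 0.3(0.78) = 6.02
4) 1.0(3.29) - 0.7(0.78) = 3.29 - 0.55 = 2.74
5) 1.25(3.29) + 0.2(1.31) + 0.2(2.85) = 4.11 + 0.26 + 0.57 = 4.94
The largest value is 6.02 kPa from combination 3.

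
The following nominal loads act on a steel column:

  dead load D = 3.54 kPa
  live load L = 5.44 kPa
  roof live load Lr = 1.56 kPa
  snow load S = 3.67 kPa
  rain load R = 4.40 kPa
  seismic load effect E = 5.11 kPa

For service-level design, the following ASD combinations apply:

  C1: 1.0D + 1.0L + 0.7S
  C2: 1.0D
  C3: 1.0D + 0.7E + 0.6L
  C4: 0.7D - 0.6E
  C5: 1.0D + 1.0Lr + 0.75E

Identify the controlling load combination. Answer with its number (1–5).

Combination 1

C1: 1.0(3.54) + 1.0(5.44) + 0.7(3.67) = 3.54 + 5.44 + 2.57 = 11.55
C2: 1.0(3.54) = 3.54
C3: 1.0(3.54) + 0.7(5.11) + 0.6(5.44) = 3.54 + 3.58 + 3.26 = 10.38
C4: 0.7(3.54) - 0.6(5.11) = 2.48 - 3.07 = -0.59
C5: 1.0(3.54) + 1.0(1.56) + 0.75(5.11) = 3.54 + 1.56 + 3.83 = 8.93
The largest value is 11.55 kPa from combination 1.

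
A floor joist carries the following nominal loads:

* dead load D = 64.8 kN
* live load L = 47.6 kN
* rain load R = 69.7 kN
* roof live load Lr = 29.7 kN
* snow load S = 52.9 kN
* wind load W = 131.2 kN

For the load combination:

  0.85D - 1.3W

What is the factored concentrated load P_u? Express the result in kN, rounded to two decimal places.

-115.48 kN

0.85(64.8) - 1.3(131.2) = 55.08 - 170.56 = -115.48
P_u = -115.48 kN.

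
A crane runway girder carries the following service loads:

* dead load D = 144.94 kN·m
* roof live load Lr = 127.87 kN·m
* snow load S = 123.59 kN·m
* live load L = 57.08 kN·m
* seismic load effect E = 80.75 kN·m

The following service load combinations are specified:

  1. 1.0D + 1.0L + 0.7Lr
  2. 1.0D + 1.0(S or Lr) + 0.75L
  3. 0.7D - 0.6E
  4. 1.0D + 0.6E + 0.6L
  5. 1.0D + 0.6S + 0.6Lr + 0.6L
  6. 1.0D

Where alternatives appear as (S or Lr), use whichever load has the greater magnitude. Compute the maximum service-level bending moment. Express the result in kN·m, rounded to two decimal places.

330.06 kN·m

(S or Lr) → Lr = 127.87 kN·m.
1. 1.0(144.94) + 1.0(57.08) + 0.7(127.87) = 144.94 + 57.08 + 89.51 = 291.53
2. 1.0(144.94) + 1.0(127.87) + 0.75(57.08) = 144.94 + 127.87 + 42.81 = 315.62
3. 0.7(144.94) - 0.6(80.75) = 101.46 - 48.45 = 53.01
4. 1.0(144.94) + 0.6(80.75) + 0.6(57.08) = 144.94 + 48.45 + 34.25 = 227.64
5. 1.0(144.94) + 0.6(123.59) + 0.6(127.87) + 0.6(57.08) = 144.94 + 74.15 + 76.72 + 34.25 = 330.06
6. 1.0(144.94) = 144.94
Maximum is from combination 5.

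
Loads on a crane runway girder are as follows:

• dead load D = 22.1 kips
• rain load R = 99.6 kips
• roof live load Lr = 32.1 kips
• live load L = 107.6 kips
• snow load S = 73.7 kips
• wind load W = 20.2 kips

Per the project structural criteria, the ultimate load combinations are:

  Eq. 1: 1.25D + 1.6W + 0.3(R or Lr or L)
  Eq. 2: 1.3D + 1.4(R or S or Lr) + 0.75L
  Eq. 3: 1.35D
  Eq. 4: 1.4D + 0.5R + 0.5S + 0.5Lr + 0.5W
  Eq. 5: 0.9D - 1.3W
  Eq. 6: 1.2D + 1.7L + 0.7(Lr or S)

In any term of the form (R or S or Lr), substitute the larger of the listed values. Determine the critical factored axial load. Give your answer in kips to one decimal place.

261.0 kips

(R or Lr or L) → L = 107.6 kips; (R or S or Lr) → R = 99.6 kips; (Lr or S) → S = 73.7 kips.
Eq. 1: 1.25(22.1) + 1.6(20.2) + 0.3(107.6) = 27.6 + 32.3 + 32.3 = 92.2
Eq. 2: 1.3(22.1) + 1.4(99.6) + 0.75(107.6) = 248.9
Eq. 3: 1.35(22.1) = 29.8
Eq. 4: 1.4(22.1) + 0.5(99.6) + 0.5(73.7) + 0.5(32.1) + 0.5(20.2) = 143.7
Eq. 5: 0.9(22.1) - 1.3(20.2) = 19.9 - 26.3 = -6.4
Eq. 6: 1.2(22.1) + 1.7(107.6) + 0.7(73.7) = 26.5 + 182.9 + 51.6 = 261.0
Combination 6 governs: P_u = 261.0 kips.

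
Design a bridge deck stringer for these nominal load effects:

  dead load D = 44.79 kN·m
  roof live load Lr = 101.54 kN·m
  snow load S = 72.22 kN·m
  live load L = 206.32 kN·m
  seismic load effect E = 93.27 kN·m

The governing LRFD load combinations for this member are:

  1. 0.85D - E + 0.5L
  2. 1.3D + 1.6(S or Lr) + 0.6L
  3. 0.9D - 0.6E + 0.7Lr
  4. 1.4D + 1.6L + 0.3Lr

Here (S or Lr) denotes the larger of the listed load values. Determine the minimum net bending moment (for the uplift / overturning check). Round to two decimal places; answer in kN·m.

47.96 kN·m

(S or Lr) → Lr = 101.54 kN·m.
1. 0.85(44.79) - 1.0(93.27) + 0.5(206.32) = 38.07 - 93.27 + 103.16 = 47.96
2. 1.3(44.79) + 1.6(101.54) + 0.6(206.32) = 58.23 + 162.46 + 123.79 = 344.48
3. 0.9(44.79) - 0.6(93.27) + 0.7(101.54) = 40.31 - 55.96 + 71.08 = 55.43
4. 1.4(44.79) + 1.6(206.32) + 0.3(101.54) = 62.71 + 330.11 + 30.46 = 423.28
Combination 1 gives the minimum: 47.96 kN·m.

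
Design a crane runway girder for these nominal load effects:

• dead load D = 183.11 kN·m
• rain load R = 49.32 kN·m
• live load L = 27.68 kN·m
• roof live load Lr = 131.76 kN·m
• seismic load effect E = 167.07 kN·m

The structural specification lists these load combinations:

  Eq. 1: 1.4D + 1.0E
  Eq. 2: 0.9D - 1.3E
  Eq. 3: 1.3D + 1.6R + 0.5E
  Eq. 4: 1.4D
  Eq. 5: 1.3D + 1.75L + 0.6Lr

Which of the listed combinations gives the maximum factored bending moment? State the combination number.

Eq. 1: 1.4(183.11) + 1.0(167.07) = 256.35 + 167.07 = 423.42
Eq. 2: 0.9(183.11) - 1.3(167.07) = 164.80 - 217.19 = -52.39
Eq. 3: 1.3(183.11) + 1.6(49.32) + 0.5(167.07) = 238.04 + 78.91 + 83.54 = 400.49
Eq. 4: 1.4(183.11) = 256.35
Eq. 5: 1.3(183.11) + 1.75(27.68) + 0.6(131.76) = 238.04 + 48.44 + 79.06 = 365.54
The largest value is 423.42 kN·m from combination 1.

Combination 1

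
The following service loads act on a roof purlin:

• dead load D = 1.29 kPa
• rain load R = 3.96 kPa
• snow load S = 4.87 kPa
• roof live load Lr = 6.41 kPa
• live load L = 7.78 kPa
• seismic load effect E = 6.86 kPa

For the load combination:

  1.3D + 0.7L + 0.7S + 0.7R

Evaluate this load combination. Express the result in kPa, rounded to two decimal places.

1.3(1.29) + 0.7(7.78) + 0.7(4.87) + 0.7(3.96) = 13.30
p_u = 13.30 kPa.

13.30 kPa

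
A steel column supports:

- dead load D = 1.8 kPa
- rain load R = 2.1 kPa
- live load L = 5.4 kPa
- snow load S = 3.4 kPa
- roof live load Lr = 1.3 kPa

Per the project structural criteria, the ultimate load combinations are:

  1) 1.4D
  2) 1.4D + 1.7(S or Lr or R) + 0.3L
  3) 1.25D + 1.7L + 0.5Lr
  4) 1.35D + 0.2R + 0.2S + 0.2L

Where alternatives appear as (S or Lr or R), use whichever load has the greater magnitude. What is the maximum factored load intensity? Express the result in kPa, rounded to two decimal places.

(S or Lr or R) → S = 3.4 kPa.
1) 1.4(1.8) = 2.52
2) 1.4(1.8) + 1.7(3.4) + 0.3(5.4) = 2.52 + 5.78 + 1.62 = 9.92
3) 1.25(1.8) + 1.7(5.4) + 0.5(1.3) = 2.25 + 9.18 + 0.65 = 12.08
4) 1.35(1.8) + 0.2(2.1) + 0.2(3.4) + 0.2(5.4) = 2.43 + 0.42 + 0.68 + 1.08 = 4.61
The controlling combination is 3, giving 12.08 kPa.

12.08 kPa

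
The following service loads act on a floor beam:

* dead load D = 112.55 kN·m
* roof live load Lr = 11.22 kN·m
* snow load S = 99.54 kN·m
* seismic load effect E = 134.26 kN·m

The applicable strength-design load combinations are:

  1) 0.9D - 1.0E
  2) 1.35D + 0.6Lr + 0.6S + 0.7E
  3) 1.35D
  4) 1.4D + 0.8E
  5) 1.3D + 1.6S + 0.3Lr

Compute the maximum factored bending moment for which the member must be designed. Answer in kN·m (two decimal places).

312.38 kN·m

1) 0.9(112.55) - 1.0(134.26) = -32.97
2) 1.35(112.55) + 0.6(11.22) + 0.6(99.54) + 0.7(134.26) = 312.38
3) 1.35(112.55) = 151.94
4) 1.4(112.55) + 0.8(134.26) = 157.57 + 107.41 = 264.98
5) 1.3(112.55) + 1.6(99.54) + 0.3(11.22) = 146.32 + 159.26 + 3.37 = 308.95
The controlling combination is 2, giving 312.38 kN·m.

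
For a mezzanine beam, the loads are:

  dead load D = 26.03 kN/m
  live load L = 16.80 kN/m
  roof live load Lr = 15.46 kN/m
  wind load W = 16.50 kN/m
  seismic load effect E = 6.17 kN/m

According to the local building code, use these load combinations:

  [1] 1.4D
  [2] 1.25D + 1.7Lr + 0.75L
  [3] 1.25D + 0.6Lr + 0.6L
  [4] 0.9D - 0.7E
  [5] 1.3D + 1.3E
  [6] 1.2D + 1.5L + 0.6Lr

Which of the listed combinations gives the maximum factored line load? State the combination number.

[1] 1.4(26.03) = 36.44
[2] 1.25(26.03) + 1.7(15.46) + 0.75(16.80) = 32.54 + 26.28 + 12.60 = 71.42
[3] 1.25(26.03) + 0.6(15.46) + 0.6(16.80) = 51.89
[4] 0.9(26.03) - 0.7(6.17) = 23.43 - 4.32 = 19.11
[5] 1.3(26.03) + 1.3(6.17) = 33.84 + 8.02 = 41.86
[6] 1.2(26.03) + 1.5(16.80) + 0.6(15.46) = 65.71
The largest value is 71.42 kN/m from combination 2.

Combination 2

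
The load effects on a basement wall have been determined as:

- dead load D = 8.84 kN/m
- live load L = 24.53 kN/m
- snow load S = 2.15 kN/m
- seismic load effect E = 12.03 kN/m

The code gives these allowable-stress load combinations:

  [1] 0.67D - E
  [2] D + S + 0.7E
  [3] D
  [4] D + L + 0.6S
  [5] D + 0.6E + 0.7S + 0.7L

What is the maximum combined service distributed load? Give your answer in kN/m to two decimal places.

[1] 0.67(8.84) - 1.0(12.03) = 5.92 - 12.03 = -6.11
[2] 1.0(8.84) + 1.0(2.15) + 0.7(12.03) = 8.84 + 2.15 + 8.42 = 19.41
[3] 1.0(8.84) = 8.84
[4] 1.0(8.84) + 1.0(24.53) + 0.6(2.15) = 8.84 + 24.53 + 1.29 = 34.66
[5] 1.0(8.84) + 0.6(12.03) + 0.7(2.15) + 0.7(24.53) = 34.73
Maximum is from combination 5.

34.73 kN/m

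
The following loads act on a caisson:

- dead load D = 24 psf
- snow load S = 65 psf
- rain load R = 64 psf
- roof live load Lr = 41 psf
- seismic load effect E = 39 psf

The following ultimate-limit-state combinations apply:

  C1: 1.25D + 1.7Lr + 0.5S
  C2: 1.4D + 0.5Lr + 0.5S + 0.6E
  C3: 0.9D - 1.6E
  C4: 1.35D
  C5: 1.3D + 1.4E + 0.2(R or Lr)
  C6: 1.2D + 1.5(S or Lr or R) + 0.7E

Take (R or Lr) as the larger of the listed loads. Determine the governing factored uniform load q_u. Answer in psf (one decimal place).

(R or Lr) → R = 64 psf; (S or Lr or R) → S = 65 psf.
C1: 1.25(24) + 1.7(41) + 0.5(65) = 132.2
C2: 1.4(24) + 0.5(41) + 0.5(65) + 0.6(39) = 110.0
C3: 0.9(24) - 1.6(39) = -40.8
C4: 1.35(24) = 32.4
C5: 1.3(24) + 1.4(39) + 0.2(64) = 98.6
C6: 1.2(24) + 1.5(65) + 0.7(39) = 153.6
Combination 6 governs: q_u = 153.6 psf.

153.6 psf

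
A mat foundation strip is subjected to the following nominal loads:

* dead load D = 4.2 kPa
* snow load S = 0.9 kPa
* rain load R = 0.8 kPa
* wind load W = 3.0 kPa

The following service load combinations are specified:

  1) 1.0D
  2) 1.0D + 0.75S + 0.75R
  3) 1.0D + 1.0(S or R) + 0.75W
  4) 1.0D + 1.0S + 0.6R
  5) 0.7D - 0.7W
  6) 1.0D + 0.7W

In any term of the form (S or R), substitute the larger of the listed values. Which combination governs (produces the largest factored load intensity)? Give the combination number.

Combination 3

(S or R) → S = 0.9 kPa.
1) 1.0(4.2) = 4.20
2) 1.0(4.2) + 0.75(0.9) + 0.75(0.8) = 4.20 + 0.68 + 0.60 = 5.48
3) 1.0(4.2) + 1.0(0.9) + 0.75(3.0) = 4.20 + 0.90 + 2.25 = 7.35
4) 1.0(4.2) + 1.0(0.9) + 0.6(0.8) = 4.20 + 0.90 + 0.48 = 5.58
5) 0.7(4.2) - 0.7(3.0) = 2.94 - 2.10 = 0.84
6) 1.0(4.2) + 0.7(3.0) = 4.20 + 2.10 = 6.30
The largest value is 7.35 kPa from combination 3.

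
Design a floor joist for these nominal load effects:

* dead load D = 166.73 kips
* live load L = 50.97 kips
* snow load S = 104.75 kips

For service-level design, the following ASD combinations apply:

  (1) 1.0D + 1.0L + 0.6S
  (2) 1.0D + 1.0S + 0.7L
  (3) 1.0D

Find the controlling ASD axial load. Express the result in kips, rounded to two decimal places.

307.16 kips

(1) 1.0(166.73) + 1.0(50.97) + 0.6(104.75) = 166.73 + 50.97 + 62.85 = 280.55
(2) 1.0(166.73) + 1.0(104.75) + 0.7(50.97) = 166.73 + 104.75 + 35.68 = 307.16
(3) 1.0(166.73) = 166.73
Maximum is from combination 2.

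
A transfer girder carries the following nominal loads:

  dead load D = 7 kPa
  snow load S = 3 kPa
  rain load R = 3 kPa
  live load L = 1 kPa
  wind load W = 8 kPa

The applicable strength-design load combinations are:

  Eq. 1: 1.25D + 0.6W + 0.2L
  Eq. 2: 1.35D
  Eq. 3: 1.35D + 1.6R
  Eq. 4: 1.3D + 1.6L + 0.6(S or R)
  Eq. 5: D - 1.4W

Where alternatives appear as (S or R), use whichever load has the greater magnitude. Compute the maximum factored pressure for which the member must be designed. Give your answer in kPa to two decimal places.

(S or R) → S = 3 kPa.
Eq. 1: 1.25(7) + 0.6(8) + 0.2(1) = 8.75 + 4.80 + 0.20 = 13.75
Eq. 2: 1.35(7) = 9.45
Eq. 3: 1.35(7) + 1.6(3) = 9.45 + 4.80 = 14.25
Eq. 4: 1.3(7) + 1.6(1) + 0.6(3) = 9.10 + 1.60 + 1.80 = 12.50
Eq. 5: 1.0(7) - 1.4(8) = 7.00 - 11.20 = -4.20
The controlling combination is 3, giving 14.25 kPa.

14.25 kPa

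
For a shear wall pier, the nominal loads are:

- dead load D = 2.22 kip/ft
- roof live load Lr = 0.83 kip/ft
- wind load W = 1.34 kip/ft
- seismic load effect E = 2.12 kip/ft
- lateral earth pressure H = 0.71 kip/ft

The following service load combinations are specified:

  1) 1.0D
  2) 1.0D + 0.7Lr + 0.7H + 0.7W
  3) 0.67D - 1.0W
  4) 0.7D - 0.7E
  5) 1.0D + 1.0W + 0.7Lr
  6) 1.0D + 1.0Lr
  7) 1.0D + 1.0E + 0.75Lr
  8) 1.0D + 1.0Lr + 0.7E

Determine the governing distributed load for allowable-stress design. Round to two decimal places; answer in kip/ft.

1) 1.0(2.22) = 2.22
2) 1.0(2.22) + 0.7(0.83) + 0.7(0.71) + 0.7(1.34) = 4.24
3) 0.67(2.22) - 1.0(1.34) = 0.15
4) 0.7(2.22) - 0.7(2.12) = 0.07
5) 1.0(2.22) + 1.0(1.34) + 0.7(0.83) = 4.14
6) 1.0(2.22) + 1.0(0.83) = 3.05
7) 1.0(2.22) + 1.0(2.12) + 0.75(0.83) = 4.96
8) 1.0(2.22) + 1.0(0.83) + 0.7(2.12) = 4.53
Maximum is from combination 7.

4.96 kip/ft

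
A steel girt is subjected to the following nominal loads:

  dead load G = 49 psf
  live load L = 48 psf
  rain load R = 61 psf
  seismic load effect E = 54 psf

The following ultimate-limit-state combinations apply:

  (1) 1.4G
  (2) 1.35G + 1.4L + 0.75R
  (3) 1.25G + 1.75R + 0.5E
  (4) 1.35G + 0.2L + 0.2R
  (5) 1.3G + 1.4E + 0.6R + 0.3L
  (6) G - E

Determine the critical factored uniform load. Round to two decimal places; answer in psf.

195.00 psf

(1) 1.4(49) = 68.60
(2) 1.35(49) + 1.4(48) + 0.75(61) = 66.15 + 67.20 + 45.75 = 179.10
(3) 1.25(49) + 1.75(61) + 0.5(54) = 61.25 + 106.75 + 27.00 = 195.00
(4) 1.35(49) + 0.2(48) + 0.2(61) = 66.15 + 9.60 + 12.20 = 87.95
(5) 1.3(49) + 1.4(54) + 0.6(61) + 0.3(48) = 63.70 + 75.60 + 36.60 + 14.40 = 190.30
(6) 1.0(49) - 1.0(54) = 49.00 - 54.00 = -5.00
Maximum is from combination 3.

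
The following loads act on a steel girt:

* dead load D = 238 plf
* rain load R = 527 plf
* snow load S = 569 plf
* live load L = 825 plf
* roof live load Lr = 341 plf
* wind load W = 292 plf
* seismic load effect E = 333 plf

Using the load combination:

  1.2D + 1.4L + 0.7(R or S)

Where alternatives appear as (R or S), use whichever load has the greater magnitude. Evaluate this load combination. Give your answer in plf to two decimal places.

(R or S) → S = 569 plf.
1.2(238) + 1.4(825) + 0.7(569) = 285.60 + 1155.00 + 398.30 = 1838.90
w_u = 1838.90 plf.

1838.90 plf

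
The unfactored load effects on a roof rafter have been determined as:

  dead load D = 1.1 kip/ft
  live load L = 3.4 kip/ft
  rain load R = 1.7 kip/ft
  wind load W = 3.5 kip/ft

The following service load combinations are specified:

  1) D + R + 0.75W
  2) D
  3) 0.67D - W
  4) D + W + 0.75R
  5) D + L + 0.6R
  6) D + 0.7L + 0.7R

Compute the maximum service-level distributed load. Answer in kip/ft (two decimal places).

1) 1.0(1.1) + 1.0(1.7) + 0.75(3.5) = 1.10 + 1.70 + 2.63 = 5.43
2) 1.0(1.1) = 1.10
3) 0.67(1.1) - 1.0(3.5) = 0.74 - 3.50 = -2.76
4) 1.0(1.1) + 1.0(3.5) + 0.75(1.7) = 1.10 + 3.50 + 1.28 = 5.88
5) 1.0(1.1) + 1.0(3.4) + 0.6(1.7) = 1.10 + 3.40 + 1.02 = 5.52
6) 1.0(1.1) + 0.7(3.4) + 0.7(1.7) = 1.10 + 2.38 + 1.19 = 4.67
The controlling combination is 4, giving 5.88 kip/ft.

5.88 kip/ft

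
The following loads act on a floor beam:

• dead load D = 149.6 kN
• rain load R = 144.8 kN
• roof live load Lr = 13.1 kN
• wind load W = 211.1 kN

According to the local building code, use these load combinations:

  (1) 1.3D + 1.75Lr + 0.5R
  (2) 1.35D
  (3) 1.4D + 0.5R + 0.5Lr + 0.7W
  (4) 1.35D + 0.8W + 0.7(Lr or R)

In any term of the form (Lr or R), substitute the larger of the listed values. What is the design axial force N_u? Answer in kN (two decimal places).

472.20 kN

(Lr or R) → R = 144.8 kN.
(1) 1.3(149.6) + 1.75(13.1) + 0.5(144.8) = 194.48 + 22.93 + 72.40 = 289.81
(2) 1.35(149.6) = 201.96
(3) 1.4(149.6) + 0.5(144.8) + 0.5(13.1) + 0.7(211.1) = 209.44 + 72.40 + 6.55 + 147.77 = 436.16
(4) 1.35(149.6) + 0.8(211.1) + 0.7(144.8) = 201.96 + 168.88 + 101.36 = 472.20
Combination 4 governs: N_u = 472.20 kN.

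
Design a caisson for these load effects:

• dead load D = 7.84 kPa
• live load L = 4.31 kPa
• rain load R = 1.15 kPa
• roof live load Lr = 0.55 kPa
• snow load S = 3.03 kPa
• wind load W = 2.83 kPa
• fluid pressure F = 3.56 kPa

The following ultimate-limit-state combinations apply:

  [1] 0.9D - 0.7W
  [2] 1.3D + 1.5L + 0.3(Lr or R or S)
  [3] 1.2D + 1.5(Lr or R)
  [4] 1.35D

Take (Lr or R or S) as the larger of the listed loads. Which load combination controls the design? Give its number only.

Combination 2

(Lr or R or S) → S = 3.03 kPa; (Lr or R) → R = 1.15 kPa.
[1] 0.9(7.84) - 0.7(2.83) = 7.06 - 1.98 = 5.08
[2] 1.3(7.84) + 1.5(4.31) + 0.3(3.03) = 10.19 + 6.47 + 0.91 = 17.57
[3] 1.2(7.84) + 1.5(1.15) = 11.13
[4] 1.35(7.84) = 10.58
The largest value is 17.57 kPa from combination 2.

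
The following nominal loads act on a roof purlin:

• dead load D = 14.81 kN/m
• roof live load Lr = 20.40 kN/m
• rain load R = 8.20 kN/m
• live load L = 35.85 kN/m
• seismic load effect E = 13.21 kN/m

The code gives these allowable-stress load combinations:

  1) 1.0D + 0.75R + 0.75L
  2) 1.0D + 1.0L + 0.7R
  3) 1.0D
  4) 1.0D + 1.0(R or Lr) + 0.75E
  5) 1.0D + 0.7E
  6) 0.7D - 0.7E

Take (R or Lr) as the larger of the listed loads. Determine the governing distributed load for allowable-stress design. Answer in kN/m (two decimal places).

56.40 kN/m

(R or Lr) → Lr = 20.40 kN/m.
1) 1.0(14.81) + 0.75(8.20) + 0.75(35.85) = 47.85
2) 1.0(14.81) + 1.0(35.85) + 0.7(8.20) = 56.40
3) 1.0(14.81) = 14.81
4) 1.0(14.81) + 1.0(20.40) + 0.75(13.21) = 45.12
5) 1.0(14.81) + 0.7(13.21) = 24.06
6) 0.7(14.81) - 0.7(13.21) = 1.12
Combination 2 governs: w = 56.40 kN/m.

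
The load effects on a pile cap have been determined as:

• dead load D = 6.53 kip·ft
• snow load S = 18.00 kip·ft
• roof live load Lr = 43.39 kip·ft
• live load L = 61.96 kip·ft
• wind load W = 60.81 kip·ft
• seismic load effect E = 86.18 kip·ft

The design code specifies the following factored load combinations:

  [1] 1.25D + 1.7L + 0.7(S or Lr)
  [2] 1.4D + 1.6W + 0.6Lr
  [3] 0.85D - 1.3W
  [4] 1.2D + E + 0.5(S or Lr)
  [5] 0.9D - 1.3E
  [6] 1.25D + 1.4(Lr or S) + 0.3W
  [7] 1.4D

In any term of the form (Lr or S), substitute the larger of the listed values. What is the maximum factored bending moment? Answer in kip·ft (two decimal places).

143.87 kip·ft

(S or Lr) → Lr = 43.39 kip·ft; (Lr or S) → Lr = 43.39 kip·ft.
[1] 1.25(6.53) + 1.7(61.96) + 0.7(43.39) = 143.87
[2] 1.4(6.53) + 1.6(60.81) + 0.6(43.39) = 9.14 + 97.30 + 26.03 = 132.47
[3] 0.85(6.53) - 1.3(60.81) = 5.55 - 79.05 = -73.50
[4] 1.2(6.53) + 1.0(86.18) + 0.5(43.39) = 115.71
[5] 0.9(6.53) - 1.3(86.18) = -106.16
[6] 1.25(6.53) + 1.4(43.39) + 0.3(60.81) = 8.16 + 60.75 + 18.24 = 87.15
[7] 1.4(6.53) = 9.14
The controlling combination is 1, giving 143.87 kip·ft.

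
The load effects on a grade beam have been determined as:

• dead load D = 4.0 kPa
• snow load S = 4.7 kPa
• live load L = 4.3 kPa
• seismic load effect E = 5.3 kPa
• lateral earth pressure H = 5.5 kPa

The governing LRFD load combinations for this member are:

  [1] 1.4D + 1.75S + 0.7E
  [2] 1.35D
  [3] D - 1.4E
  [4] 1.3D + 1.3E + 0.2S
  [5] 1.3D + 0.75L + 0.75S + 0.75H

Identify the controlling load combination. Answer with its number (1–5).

[1] 1.4(4.0) + 1.75(4.7) + 0.7(5.3) = 5.6 + 8.2 + 3.7 = 17.5
[2] 1.35(4.0) = 5.4
[3] 1.0(4.0) - 1.4(5.3) = 4.0 - 7.4 = -3.4
[4] 1.3(4.0) + 1.3(5.3) + 0.2(4.7) = 5.2 + 6.9 + 0.9 = 13.0
[5] 1.3(4.0) + 0.75(4.3) + 0.75(4.7) + 0.75(5.5) = 16.1
The largest value is 17.5 kPa from combination 1.

Combination 1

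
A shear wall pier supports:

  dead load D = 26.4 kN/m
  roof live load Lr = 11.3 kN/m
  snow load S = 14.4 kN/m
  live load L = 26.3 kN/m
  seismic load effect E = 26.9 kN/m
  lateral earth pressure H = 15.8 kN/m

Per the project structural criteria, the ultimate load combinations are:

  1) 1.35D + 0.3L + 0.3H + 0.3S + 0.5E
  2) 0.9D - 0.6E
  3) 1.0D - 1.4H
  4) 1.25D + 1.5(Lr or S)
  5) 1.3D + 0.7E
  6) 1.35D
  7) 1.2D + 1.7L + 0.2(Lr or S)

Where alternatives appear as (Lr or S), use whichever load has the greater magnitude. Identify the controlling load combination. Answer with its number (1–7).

(Lr or S) → S = 14.4 kN/m.
1) 1.35(26.4) + 0.3(26.3) + 0.3(15.8) + 0.3(14.4) + 0.5(26.9) = 35.64 + 7.89 + 4.74 + 4.32 + 13.45 = 66.04
2) 0.9(26.4) - 0.6(26.9) = 23.76 - 16.14 = 7.62
3) 1.0(26.4) - 1.4(15.8) = 26.40 - 22.12 = 4.28
4) 1.25(26.4) + 1.5(14.4) = 33.00 + 21.60 = 54.60
5) 1.3(26.4) + 0.7(26.9) = 34.32 + 18.83 = 53.15
6) 1.35(26.4) = 35.64
7) 1.2(26.4) + 1.7(26.3) + 0.2(14.4) = 31.68 + 44.71 + 2.88 = 79.27
The largest value is 79.27 kN/m from combination 7.

Combination 7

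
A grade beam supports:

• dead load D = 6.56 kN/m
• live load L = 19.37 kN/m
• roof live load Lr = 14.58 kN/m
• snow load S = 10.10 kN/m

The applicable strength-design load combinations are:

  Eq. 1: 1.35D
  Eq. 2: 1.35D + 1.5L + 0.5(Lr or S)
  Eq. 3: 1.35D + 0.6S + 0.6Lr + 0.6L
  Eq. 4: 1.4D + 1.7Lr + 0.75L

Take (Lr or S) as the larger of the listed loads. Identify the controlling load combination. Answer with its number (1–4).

(Lr or S) → Lr = 14.58 kN/m.
Eq. 1: 1.35(6.56) = 8.86
Eq. 2: 1.35(6.56) + 1.5(19.37) + 0.5(14.58) = 45.20
Eq. 3: 1.35(6.56) + 0.6(10.10) + 0.6(14.58) + 0.6(19.37) = 35.29
Eq. 4: 1.4(6.56) + 1.7(14.58) + 0.75(19.37) = 48.50
The largest value is 48.50 kN/m from combination 4.

Combination 4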